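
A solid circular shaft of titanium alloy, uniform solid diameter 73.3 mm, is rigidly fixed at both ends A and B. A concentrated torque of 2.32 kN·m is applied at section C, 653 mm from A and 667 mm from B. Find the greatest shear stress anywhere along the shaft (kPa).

15200 kPa

With uniform GJ and both ends fixed, compatibility θ_AC = θ_CB gives T_A·a = T_B·b, together with T_A + T_B = T₀.
T_A = T₀·b/(a+b) = 2320·667/1320 = 1172 N·m; T_B = 1148 N·m.
τ in each portion: τ_AC = 1.52×10^7 Pa, τ_CB = 1.48×10^7 Pa; maximum is in AC.
τ_max = T_AC·r/J = 1172·0.0367/2.83×10^-6 = 1.516×10^7 Pa.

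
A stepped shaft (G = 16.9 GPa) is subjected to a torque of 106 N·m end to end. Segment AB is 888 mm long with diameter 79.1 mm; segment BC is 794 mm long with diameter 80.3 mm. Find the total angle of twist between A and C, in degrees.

J_AB = π(0.0791)⁴/32 = 3.84×10^-6 m⁴; J_BC = π(0.0803)⁴/32 = 4.08×10^-6 m⁴.
θ = (T/G)·Σ L_i/J_i = (106.0/16.9×10⁹)·(0.888/3.84×10^-6 + 0.794/4.08×10^-6) = 2.669×10^-3 rad.

0.153°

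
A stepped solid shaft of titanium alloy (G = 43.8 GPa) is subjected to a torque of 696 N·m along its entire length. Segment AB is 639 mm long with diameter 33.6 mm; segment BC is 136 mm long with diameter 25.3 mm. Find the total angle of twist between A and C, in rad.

0.135 rad

J_AB = π(0.0336)⁴/32 = 1.25×10^-7 m⁴; J_BC = π(0.0253)⁴/32 = 4.02×10^-8 m⁴.
θ = (T/G)·Σ L_i/J_i = (696.0/43.8×10⁹)·(0.639/1.25×10^-7 + 0.136/4.02×10^-8) = 0.1349 rad.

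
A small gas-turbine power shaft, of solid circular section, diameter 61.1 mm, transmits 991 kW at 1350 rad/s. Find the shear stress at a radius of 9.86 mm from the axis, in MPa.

5.29 MPa

ω = 1350 rad/s, so T = P/ω = 991×10³ / 1350 = 734.1 N·m.
J = πd⁴/32 = π(0.0611)⁴/32 = 1.368×10^-6 m⁴.
Shear stress varies linearly with radius: τ = T·r/J = 734.1 × 0.00986 / 1.368×10^-6 = 5.290×10^6 Pa.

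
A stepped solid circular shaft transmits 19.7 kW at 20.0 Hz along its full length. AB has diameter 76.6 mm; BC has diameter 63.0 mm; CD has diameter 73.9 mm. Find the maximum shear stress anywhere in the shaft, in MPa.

3.19 MPa

ω = 2π·20.0 = 125.7 rad/s, so T = P/ω = 19.7×10³ / 125.7 = 156.8 N·m.
Under the same torque, τ_max = 16T/(πd³) is largest where d is smallest — segment BC (d = 63.0 mm).
τ_max = 16·156.8/(π·(0.0630)³) = 3.193×10^6 Pa.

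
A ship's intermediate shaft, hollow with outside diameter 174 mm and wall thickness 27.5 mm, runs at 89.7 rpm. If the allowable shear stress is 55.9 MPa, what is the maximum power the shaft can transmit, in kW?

424 kW

J = π(d_o⁴ − d_i⁴)/32 = π(0.174⁴ − 0.119⁴)/32 = 7.030×10^-5 m⁴.
T_max = τ_allow·J/r = 5.59×10^7 × 7.030×10^-5 / 0.0870 = 45170 N·m.
ω = 2π·89.7/60 = 9.393 rad/s, so P_max = T_max·ω = 4.243×10^5 W.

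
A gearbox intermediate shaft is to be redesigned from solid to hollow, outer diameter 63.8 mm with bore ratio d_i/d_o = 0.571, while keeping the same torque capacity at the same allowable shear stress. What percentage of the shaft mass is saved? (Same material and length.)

Equal τ_max and T ⇒ the solid shaft needs d_s³ = d_o³(1−k⁴), so d_s = 63.8·(1−0.571⁴)^(1/3) = 61.45 mm.
Area ratio A_h/A_s = d_o²(1−k²)/d_s² = (1−k²)/(1−k⁴)^(2/3) = 0.7264.
Mass saving = 1 − 0.7264 = 27.4 %.

27.4 %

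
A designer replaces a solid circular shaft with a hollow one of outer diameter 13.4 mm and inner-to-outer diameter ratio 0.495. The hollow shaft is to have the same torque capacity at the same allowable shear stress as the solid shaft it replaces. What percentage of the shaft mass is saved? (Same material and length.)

Equal τ_max and T ⇒ the solid shaft needs d_s³ = d_o³(1−k⁴), so d_s = 13.4·(1−0.495⁴)^(1/3) = 13.13 mm.
Area ratio A_h/A_s = d_o²(1−k²)/d_s² = (1−k²)/(1−k⁴)^(2/3) = 0.7868.
Mass saving = 1 − 0.7868 = 21.3 %.

21.3 %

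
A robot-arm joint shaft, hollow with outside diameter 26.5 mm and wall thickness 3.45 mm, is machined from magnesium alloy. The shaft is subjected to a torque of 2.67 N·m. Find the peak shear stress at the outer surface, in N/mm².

J = π(d_o⁴ − d_i⁴)/32 = π(0.0265⁴ − 0.0196⁴)/32 = 3.393×10^-8 m⁴.
τ_max = T·r/J = 2.670 × 0.0132 / 3.393×10^-8 = 1.043×10^6 Pa.

1.04 N/mm²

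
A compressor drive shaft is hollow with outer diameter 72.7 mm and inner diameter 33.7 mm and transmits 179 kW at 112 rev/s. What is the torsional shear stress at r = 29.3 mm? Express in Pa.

ω = 2π·112 = 703.7 rad/s, so T = P/ω = 179×10³ / 703.7 = 254.4 N·m.
J = π(d_o⁴ − d_i⁴)/32 = π(0.0727⁴ − 0.0337⁴)/32 = 2.616×10^-6 m⁴.
Shear stress varies linearly with radius: τ = T·r/J = 254.4 × 0.0293 / 2.616×10^-6 = 2.849×10^6 Pa.

2.85e6 Pa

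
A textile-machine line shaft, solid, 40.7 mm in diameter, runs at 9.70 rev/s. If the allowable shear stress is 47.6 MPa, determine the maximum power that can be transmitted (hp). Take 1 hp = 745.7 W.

J = πd⁴/32 = π(0.0407)⁴/32 = 2.694×10^-7 m⁴.
T_max = τ_allow·J/r = 4.76×10^7 × 2.694×10^-7 / 0.0204 = 630.1 N·m.
ω = 2π·9.70 = 60.95 rad/s, so P_max = T_max·ω = 3.840×10^4 W.

51.5 hp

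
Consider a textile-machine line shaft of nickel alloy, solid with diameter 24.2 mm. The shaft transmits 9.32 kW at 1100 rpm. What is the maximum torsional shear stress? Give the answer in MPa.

ω = 2π·1100/60 = 115.2 rad/s, so T = P/ω = 9.32×10³ / 115.2 = 80.91 N·m.
J = πd⁴/32 = π(0.0242)⁴/32 = 3.367×10^-8 m⁴.
τ_max = T·r/J = 80.91 × 0.0121 / 3.367×10^-8 = 2.907×10^7 Pa.

29.1 MPa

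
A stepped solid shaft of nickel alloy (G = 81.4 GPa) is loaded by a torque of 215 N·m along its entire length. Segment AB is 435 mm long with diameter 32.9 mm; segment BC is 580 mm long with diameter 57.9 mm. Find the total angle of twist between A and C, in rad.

0.0114 rad

J_AB = π(0.0329)⁴/32 = 1.15×10^-7 m⁴; J_BC = π(0.0579)⁴/32 = 1.10×10^-6 m⁴.
θ = (T/G)·Σ L_i/J_i = (215.0/81.4×10⁹)·(0.435/1.15×10^-7 + 0.580/1.10×10^-6) = 0.01138 rad.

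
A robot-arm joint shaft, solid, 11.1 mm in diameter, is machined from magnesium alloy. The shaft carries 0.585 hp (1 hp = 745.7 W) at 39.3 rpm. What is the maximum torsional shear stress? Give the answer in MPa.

395 MPa

ω = 2π·39.3/60 = 4.115 rad/s, so T = P/ω = 0.585×745.7 / 4.115 = 106.0 N·m.
J = πd⁴/32 = π(0.0111)⁴/32 = 1.490×10^-9 m⁴.
τ_max = T·r/J = 106.0 × 0.00555 / 1.490×10^-9 = 3.947×10^8 Pa.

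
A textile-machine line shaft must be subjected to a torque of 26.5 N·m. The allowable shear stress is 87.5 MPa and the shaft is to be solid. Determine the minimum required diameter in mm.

11.6 mm

For a solid shaft τ_max = 16T/(πd³), so d = (16T/(π τ_allow))^(1/3) = (16·26.50/(π·8.75×10^7))^(1/3) = 0.01155 m.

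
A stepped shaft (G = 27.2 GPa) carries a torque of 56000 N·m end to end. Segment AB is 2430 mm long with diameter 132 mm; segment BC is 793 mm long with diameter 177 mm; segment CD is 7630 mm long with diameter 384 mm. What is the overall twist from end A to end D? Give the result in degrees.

11.0°

J_AB = π(0.132)⁴/32 = 2.98×10^-5 m⁴; J_BC = π(0.177)⁴/32 = 9.64×10^-5 m⁴; J_CD = π(0.384)⁴/32 = 2.13×10^-3 m⁴.
θ = (T/G)·Σ L_i/J_i = (56000/27.2×10⁹)·(2.43/2.98×10^-5 + 0.793/9.64×10^-5 + 7.63/2.13×10^-3) = 0.1922 rad.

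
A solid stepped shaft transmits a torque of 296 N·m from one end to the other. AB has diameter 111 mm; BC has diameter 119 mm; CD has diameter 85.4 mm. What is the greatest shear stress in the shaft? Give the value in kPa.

2420 kPa

Under the same torque, τ_max = 16T/(πd³) is largest where d is smallest — segment CD (d = 85.4 mm).
τ_max = 16·296.0/(π·(0.0854)³) = 2.420×10^6 Pa.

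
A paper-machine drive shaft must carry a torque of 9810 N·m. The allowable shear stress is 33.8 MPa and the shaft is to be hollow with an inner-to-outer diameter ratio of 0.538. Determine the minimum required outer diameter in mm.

117 mm

For a hollow shaft with d_i/d_o = 0.538: τ_max = 16T/(π d_o³ (1−k⁴)), so d_o = [16T/(π τ_allow (1−k⁴))]^(1/3) = [16·9810/(π·3.38×10^7·0.9162)]^(1/3) = 0.1173 m.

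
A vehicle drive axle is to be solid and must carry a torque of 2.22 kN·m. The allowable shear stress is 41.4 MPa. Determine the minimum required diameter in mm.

64.9 mm

For a solid shaft τ_max = 16T/(πd³), so d = (16T/(π τ_allow))^(1/3) = (16·2220/(π·4.14×10^7))^(1/3) = 0.06488 m.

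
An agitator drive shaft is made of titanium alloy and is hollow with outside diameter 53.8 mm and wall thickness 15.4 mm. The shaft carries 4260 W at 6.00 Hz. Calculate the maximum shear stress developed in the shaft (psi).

ω = 2π·6.00 = 37.70 rad/s, so T = P/ω = 4260 / 37.70 = 113.0 N·m.
J = π(d_o⁴ − d_i⁴)/32 = π(0.0538⁴ − 0.0230⁴)/32 = 7.950×10^-7 m⁴.
τ_max = T·r/J = 113.0 × 0.0269 / 7.950×10^-7 = 3.823×10^6 Pa.

555 psi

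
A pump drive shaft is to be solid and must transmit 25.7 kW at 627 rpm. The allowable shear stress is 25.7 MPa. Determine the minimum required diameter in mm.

ω = 2π·627/60 = 65.66 rad/s, so T = P/ω = 25.7×10³ / 65.66 = 391.4 N·m.
For a solid shaft τ_max = 16T/(πd³), so d = (16T/(π τ_allow))^(1/3) = (16·391.4/(π·2.57×10^7))^(1/3) = 0.04265 m.

42.6 mm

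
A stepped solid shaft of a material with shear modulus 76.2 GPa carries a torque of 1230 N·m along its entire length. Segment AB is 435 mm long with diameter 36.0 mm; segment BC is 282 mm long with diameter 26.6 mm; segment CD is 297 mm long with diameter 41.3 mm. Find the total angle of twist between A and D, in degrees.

J_AB = π(0.0360)⁴/32 = 1.65×10^-7 m⁴; J_BC = π(0.0266)⁴/32 = 4.92×10^-8 m⁴; J_CD = π(0.0413)⁴/32 = 2.86×10^-7 m⁴.
θ = (T/G)·Σ L_i/J_i = (1230/76.2×10⁹)·(0.435/1.65×10^-7 + 0.282/4.92×10^-8 + 0.297/2.86×10^-7) = 0.1520 rad.

8.71°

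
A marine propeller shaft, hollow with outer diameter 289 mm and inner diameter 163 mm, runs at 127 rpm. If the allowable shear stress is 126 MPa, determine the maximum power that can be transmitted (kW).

7140 kW

J = π(d_o⁴ − d_i⁴)/32 = π(0.289⁴ − 0.163⁴)/32 = 6.155×10^-4 m⁴.
T_max = τ_allow·J/r = 1.26×10^8 × 6.155×10^-4 / 0.144 = 536700 N·m.
ω = 2π·127/60 = 13.30 rad/s, so P_max = T_max·ω = 7.138×10^6 W.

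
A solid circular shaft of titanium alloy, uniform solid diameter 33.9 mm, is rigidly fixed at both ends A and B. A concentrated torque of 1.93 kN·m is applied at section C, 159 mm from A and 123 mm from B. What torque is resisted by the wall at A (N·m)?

With uniform GJ and both ends fixed, compatibility θ_AC = θ_CB gives T_A·a = T_B·b, together with T_A + T_B = T₀.
T_A = T₀·b/(a+b) = 1930·123/282.0 = 841.8 N·m; T_B = 1088 N·m.

842 N·m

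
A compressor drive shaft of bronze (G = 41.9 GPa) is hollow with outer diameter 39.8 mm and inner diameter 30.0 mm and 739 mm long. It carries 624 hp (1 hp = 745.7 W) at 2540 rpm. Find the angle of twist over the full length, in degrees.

ω = 2π·2540/60 = 266.0 rad/s, so T = P/ω = 624×745.7 / 266.0 = 1749 N·m.
J = π(d_o⁴ − d_i⁴)/32 = π(0.0398⁴ − 0.0300⁴)/32 = 1.668×10^-7 m⁴.
θ = T·L/(G·J) = 1749 × 0.739 / (41.9×10⁹ × 1.668×10^-7) = 0.1850 rad.

10.6°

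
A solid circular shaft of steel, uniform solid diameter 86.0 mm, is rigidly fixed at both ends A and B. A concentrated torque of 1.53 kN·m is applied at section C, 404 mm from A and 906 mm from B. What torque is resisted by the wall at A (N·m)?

With uniform GJ and both ends fixed, compatibility θ_AC = θ_CB gives T_A·a = T_B·b, together with T_A + T_B = T₀.
T_A = T₀·b/(a+b) = 1530·906/1310 = 1058 N·m; T_B = 471.8 N·m.

1060 N·m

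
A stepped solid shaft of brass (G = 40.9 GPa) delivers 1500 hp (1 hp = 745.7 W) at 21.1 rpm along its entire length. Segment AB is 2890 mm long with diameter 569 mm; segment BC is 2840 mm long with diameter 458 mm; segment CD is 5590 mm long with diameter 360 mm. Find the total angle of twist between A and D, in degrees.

3.07°

ω = 2π·21.1/60 = 2.210 rad/s, so T = P/ω = 1500×745.7 / 2.210 = 506200 N·m.
J_AB = π(0.569)⁴/32 = 0.0103 m⁴; J_BC = π(0.458)⁴/32 = 4.32×10^-3 m⁴; J_CD = π(0.360)⁴/32 = 1.65×10^-3 m⁴.
θ = (T/G)·Σ L_i/J_i = (506200/40.9×10⁹)·(2.89/0.0103 + 2.84/4.32×10^-3 + 5.59/1.65×10^-3) = 0.05357 rad.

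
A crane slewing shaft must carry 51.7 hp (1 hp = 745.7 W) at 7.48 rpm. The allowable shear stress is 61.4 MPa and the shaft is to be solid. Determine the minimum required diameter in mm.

160 mm

ω = 2π·7.48/60 = 0.7833 rad/s, so T = P/ω = 51.7×745.7 / 0.7833 = 49220 N·m.
For a solid shaft τ_max = 16T/(πd³), so d = (16T/(π τ_allow))^(1/3) = (16·49220/(π·6.14×10^7))^(1/3) = 0.1598 m.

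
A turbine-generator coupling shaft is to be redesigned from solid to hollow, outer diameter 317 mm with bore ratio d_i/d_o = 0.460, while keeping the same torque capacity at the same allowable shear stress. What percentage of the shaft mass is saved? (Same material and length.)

Equal τ_max and T ⇒ the solid shaft needs d_s³ = d_o³(1−k⁴), so d_s = 317·(1−0.460⁴)^(1/3) = 312.2 mm.
Area ratio A_h/A_s = d_o²(1−k²)/d_s² = (1−k²)/(1−k⁴)^(2/3) = 0.8128.
Mass saving = 1 − 0.8128 = 18.7 %.

18.7 %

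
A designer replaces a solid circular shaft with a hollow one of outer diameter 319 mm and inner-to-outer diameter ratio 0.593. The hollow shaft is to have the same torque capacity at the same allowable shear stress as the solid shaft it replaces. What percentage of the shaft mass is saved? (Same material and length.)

29.2 %

Equal τ_max and T ⇒ the solid shaft needs d_s³ = d_o³(1−k⁴), so d_s = 319·(1−0.593⁴)^(1/3) = 305.3 mm.
Area ratio A_h/A_s = d_o²(1−k²)/d_s² = (1−k²)/(1−k⁴)^(2/3) = 0.7080.
Mass saving = 1 − 0.7080 = 29.2 %.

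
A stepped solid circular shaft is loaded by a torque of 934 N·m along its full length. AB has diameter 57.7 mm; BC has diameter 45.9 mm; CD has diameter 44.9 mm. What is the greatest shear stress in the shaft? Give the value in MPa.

Under the same torque, τ_max = 16T/(πd³) is largest where d is smallest — segment CD (d = 44.9 mm).
τ_max = 16·934.0/(π·(0.0449)³) = 5.255×10^7 Pa.

52.6 MPa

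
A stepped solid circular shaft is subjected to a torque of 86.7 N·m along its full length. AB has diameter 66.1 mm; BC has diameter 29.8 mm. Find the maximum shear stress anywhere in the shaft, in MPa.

Under the same torque, τ_max = 16T/(πd³) is largest where d is smallest — segment BC (d = 29.8 mm).
τ_max = 16·86.70/(π·(0.0298)³) = 1.669×10^7 Pa.

16.7 MPa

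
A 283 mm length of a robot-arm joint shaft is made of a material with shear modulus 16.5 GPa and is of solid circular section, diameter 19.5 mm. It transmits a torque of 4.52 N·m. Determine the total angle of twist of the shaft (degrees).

0.313°

J = πd⁴/32 = π(0.0195)⁴/32 = 1.420×10^-8 m⁴.
θ = T·L/(G·J) = 4.520 × 0.283 / (16.5×10⁹ × 1.420×10^-8) = 5.461×10^-3 rad.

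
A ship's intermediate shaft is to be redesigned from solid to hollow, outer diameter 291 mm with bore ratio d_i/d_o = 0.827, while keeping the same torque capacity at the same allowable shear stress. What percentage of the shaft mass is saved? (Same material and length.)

51.9 %

Equal τ_max and T ⇒ the solid shaft needs d_s³ = d_o³(1−k⁴), so d_s = 291·(1−0.827⁴)^(1/3) = 235.8 mm.
Area ratio A_h/A_s = d_o²(1−k²)/d_s² = (1−k²)/(1−k⁴)^(2/3) = 0.4813.
Mass saving = 1 − 0.4813 = 51.9 %.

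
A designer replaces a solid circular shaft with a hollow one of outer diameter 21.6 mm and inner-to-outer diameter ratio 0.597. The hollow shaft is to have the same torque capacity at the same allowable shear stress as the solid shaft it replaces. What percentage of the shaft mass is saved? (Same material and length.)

29.5 %

Equal τ_max and T ⇒ the solid shaft needs d_s³ = d_o³(1−k⁴), so d_s = 21.6·(1−0.597⁴)^(1/3) = 20.64 mm.
Area ratio A_h/A_s = d_o²(1−k²)/d_s² = (1−k²)/(1−k⁴)^(2/3) = 0.7046.
Mass saving = 1 − 0.7046 = 29.5 %.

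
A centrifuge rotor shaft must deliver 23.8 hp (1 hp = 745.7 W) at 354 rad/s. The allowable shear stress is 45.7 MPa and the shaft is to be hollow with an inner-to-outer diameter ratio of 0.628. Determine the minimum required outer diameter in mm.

18.8 mm

ω = 354 rad/s, so T = P/ω = 23.8×745.7 / 354.0 = 50.13 N·m.
For a hollow shaft with d_i/d_o = 0.628: τ_max = 16T/(π d_o³ (1−k⁴)), so d_o = [16T/(π τ_allow (1−k⁴))]^(1/3) = [16·50.13/(π·4.57×10^7·0.8445)]^(1/3) = 0.01877 m.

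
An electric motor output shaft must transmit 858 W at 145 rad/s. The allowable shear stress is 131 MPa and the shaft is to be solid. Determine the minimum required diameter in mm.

ω = 145 rad/s, so T = P/ω = 858 / 145.0 = 5.917 N·m.
For a solid shaft τ_max = 16T/(πd³), so d = (16T/(π τ_allow))^(1/3) = (16·5.917/(π·1.31×10^8))^(1/3) = 0.006127 m.

6.13 mm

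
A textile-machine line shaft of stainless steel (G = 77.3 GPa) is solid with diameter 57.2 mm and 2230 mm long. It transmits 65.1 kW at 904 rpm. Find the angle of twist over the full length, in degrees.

ω = 2π·904/60 = 94.67 rad/s, so T = P/ω = 65.1×10³ / 94.67 = 687.7 N·m.
J = πd⁴/32 = π(0.0572)⁴/32 = 1.051×10^-6 m⁴.
θ = T·L/(G·J) = 687.7 × 2.23 / (77.3×10⁹ × 1.051×10^-6) = 0.01888 rad.

1.08°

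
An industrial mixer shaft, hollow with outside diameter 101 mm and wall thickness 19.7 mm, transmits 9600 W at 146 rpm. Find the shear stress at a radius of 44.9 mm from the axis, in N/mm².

ω = 2π·146/60 = 15.29 rad/s, so T = P/ω = 9600 / 15.29 = 627.9 N·m.
J = π(d_o⁴ − d_i⁴)/32 = π(0.101⁴ − 0.0616⁴)/32 = 8.803×10^-6 m⁴.
Shear stress varies linearly with radius: τ = T·r/J = 627.9 × 0.0449 / 8.803×10^-6 = 3.203×10^6 Pa.

3.20 N/mm²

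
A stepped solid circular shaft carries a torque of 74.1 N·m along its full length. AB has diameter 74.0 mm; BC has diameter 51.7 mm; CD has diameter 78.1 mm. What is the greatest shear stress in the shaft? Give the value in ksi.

Under the same torque, τ_max = 16T/(πd³) is largest where d is smallest — segment BC (d = 51.7 mm).
τ_max = 16·74.10/(π·(0.0517)³) = 2.731×10^6 Pa.

0.396 ksi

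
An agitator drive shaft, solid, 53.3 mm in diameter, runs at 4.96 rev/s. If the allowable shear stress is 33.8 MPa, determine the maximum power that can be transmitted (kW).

J = πd⁴/32 = π(0.0533)⁴/32 = 7.923×10^-7 m⁴.
T_max = τ_allow·J/r = 3.38×10^7 × 7.923×10^-7 / 0.0267 = 1005 N·m.
ω = 2π·4.96 = 31.16 rad/s, so P_max = T_max·ω = 3.132×10^4 W.

31.3 kW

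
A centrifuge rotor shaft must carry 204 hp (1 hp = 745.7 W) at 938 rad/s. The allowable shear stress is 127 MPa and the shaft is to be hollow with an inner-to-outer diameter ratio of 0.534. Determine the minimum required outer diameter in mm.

19.2 mm

ω = 938 rad/s, so T = P/ω = 204×745.7 / 938.0 = 162.2 N·m.
For a hollow shaft with d_i/d_o = 0.534: τ_max = 16T/(π d_o³ (1−k⁴)), so d_o = [16T/(π τ_allow (1−k⁴))]^(1/3) = [16·162.2/(π·1.27×10^8·0.9187)]^(1/3) = 0.01920 m.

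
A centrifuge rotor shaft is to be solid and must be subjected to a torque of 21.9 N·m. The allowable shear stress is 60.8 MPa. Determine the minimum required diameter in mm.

12.2 mm

For a solid shaft τ_max = 16T/(πd³), so d = (16T/(π τ_allow))^(1/3) = (16·21.90/(π·6.08×10^7))^(1/3) = 0.01224 m.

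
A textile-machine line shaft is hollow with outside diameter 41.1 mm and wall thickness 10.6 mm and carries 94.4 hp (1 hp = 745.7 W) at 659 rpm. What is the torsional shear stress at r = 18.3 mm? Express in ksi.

ω = 2π·659/60 = 69.01 rad/s, so T = P/ω = 94.4×745.7 / 69.01 = 1020 N·m.
J = π(d_o⁴ − d_i⁴)/32 = π(0.0411⁴ − 0.0199⁴)/32 = 2.647×10^-7 m⁴.
Shear stress varies linearly with radius: τ = T·r/J = 1020 × 0.0183 / 2.647×10^-7 = 7.051×10^7 Pa.

10.2 ksi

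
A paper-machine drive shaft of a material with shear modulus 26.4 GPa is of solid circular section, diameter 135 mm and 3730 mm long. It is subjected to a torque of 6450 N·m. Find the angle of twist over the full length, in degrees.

J = πd⁴/32 = π(0.135)⁴/32 = 3.261×10^-5 m⁴.
θ = T·L/(G·J) = 6450 × 3.73 / (26.4×10⁹ × 3.261×10^-5) = 0.02795 rad.

1.60°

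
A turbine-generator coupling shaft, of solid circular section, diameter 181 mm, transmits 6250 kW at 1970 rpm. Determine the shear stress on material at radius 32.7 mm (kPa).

9400 kPa

ω = 2π·1970/60 = 206.3 rad/s, so T = P/ω = 6250×10³ / 206.3 = 30300 N·m.
J = πd⁴/32 = π(0.181)⁴/32 = 1.054×10^-4 m⁴.
Shear stress varies linearly with radius: τ = T·r/J = 30300 × 0.0327 / 1.054×10^-4 = 9.402×10^6 Pa.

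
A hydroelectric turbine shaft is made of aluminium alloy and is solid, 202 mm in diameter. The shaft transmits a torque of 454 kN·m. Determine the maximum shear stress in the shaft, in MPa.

J = πd⁴/32 = π(0.202)⁴/32 = 1.635×10^-4 m⁴.
τ_max = T·r/J = 454000 × 0.101 / 1.635×10^-4 = 2.805×10^8 Pa.

281 MPa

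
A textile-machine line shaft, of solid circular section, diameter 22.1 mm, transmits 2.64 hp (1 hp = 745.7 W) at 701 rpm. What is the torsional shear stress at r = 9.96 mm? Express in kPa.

11400 kPa

ω = 2π·701/60 = 73.41 rad/s, so T = P/ω = 2.64×745.7 / 73.41 = 26.82 N·m.
J = πd⁴/32 = π(0.0221)⁴/32 = 2.342×10^-8 m⁴.
Shear stress varies linearly with radius: τ = T·r/J = 26.82 × 0.00996 / 2.342×10^-8 = 1.141×10^7 Pa.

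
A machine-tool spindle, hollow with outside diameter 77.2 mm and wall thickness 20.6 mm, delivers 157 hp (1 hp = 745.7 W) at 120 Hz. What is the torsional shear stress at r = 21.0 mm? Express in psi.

142 psi

ω = 2π·120 = 754.0 rad/s, so T = P/ω = 157×745.7 / 754.0 = 155.3 N·m.
J = π(d_o⁴ − d_i⁴)/32 = π(0.0772⁴ − 0.0360⁴)/32 = 3.322×10^-6 m⁴.
Shear stress varies linearly with radius: τ = T·r/J = 155.3 × 0.0210 / 3.322×10^-6 = 9.815×10^5 Pa.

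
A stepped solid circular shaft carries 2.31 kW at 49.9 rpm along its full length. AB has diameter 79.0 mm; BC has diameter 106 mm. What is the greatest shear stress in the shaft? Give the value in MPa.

4.57 MPa

ω = 2π·49.9/60 = 5.226 rad/s, so T = P/ω = 2.31×10³ / 5.226 = 442.1 N·m.
Under the same torque, τ_max = 16T/(πd³) is largest where d is smallest — segment AB (d = 79.0 mm).
τ_max = 16·442.1/(π·(0.0790)³) = 4.566×10^6 Pa.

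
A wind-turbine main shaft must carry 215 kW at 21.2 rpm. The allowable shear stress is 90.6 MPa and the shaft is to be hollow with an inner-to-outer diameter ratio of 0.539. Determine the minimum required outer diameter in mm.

181 mm

ω = 2π·21.2/60 = 2.220 rad/s, so T = P/ω = 215×10³ / 2.220 = 96840 N·m.
For a hollow shaft with d_i/d_o = 0.539: τ_max = 16T/(π d_o³ (1−k⁴)), so d_o = [16T/(π τ_allow (1−k⁴))]^(1/3) = [16·96840/(π·9.06×10^7·0.9156)]^(1/3) = 0.1812 m.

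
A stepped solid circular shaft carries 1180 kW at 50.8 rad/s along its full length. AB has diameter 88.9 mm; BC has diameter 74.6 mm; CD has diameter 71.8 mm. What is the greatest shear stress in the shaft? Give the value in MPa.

320 MPa

ω = 50.8 rad/s, so T = P/ω = 1180×10³ / 50.80 = 23230 N·m.
Under the same torque, τ_max = 16T/(πd³) is largest where d is smallest — segment CD (d = 71.8 mm).
τ_max = 16·23230/(π·(0.0718)³) = 3.196×10^8 Pa.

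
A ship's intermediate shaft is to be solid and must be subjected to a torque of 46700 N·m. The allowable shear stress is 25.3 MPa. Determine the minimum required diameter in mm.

211 mm

For a solid shaft τ_max = 16T/(πd³), so d = (16T/(π τ_allow))^(1/3) = (16·46700/(π·2.53×10^7))^(1/3) = 0.2111 m.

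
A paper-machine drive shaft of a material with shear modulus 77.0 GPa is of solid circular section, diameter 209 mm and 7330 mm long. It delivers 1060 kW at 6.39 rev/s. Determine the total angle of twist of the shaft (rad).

0.0134 rad

ω = 2π·6.39 = 40.15 rad/s, so T = P/ω = 1060×10³ / 40.15 = 26400 N·m.
J = πd⁴/32 = π(0.209)⁴/32 = 1.873×10^-4 m⁴.
θ = T·L/(G·J) = 26400 × 7.33 / (77.0×10⁹ × 1.873×10^-4) = 0.01342 rad.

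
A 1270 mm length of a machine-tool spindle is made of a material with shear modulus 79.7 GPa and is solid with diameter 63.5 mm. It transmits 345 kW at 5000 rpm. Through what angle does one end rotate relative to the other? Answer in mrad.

6.58 mrad

ω = 2π·5000/60 = 523.6 rad/s, so T = P/ω = 345×10³ / 523.6 = 658.9 N·m.
J = πd⁴/32 = π(0.0635)⁴/32 = 1.596×10^-6 m⁴.
θ = T·L/(G·J) = 658.9 × 1.27 / (79.7×10⁹ × 1.596×10^-6) = 6.578×10^-3 rad.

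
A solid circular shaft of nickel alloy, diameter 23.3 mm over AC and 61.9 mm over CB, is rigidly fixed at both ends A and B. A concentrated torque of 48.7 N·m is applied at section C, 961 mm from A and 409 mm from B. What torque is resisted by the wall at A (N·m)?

Compatibility: T_A·a/J_AC = T_B·b/J_CB with T_A + T_B = T₀.
J_AC = 2.89×10^-8 m⁴, J_CB = 1.44×10^-6 m⁴, so T_A = T₀·(J_AC/a)/((J_AC/a)+(J_CB/b)) = 0.4126 N·m, T_B = 48.29 N·m.

0.413 N·m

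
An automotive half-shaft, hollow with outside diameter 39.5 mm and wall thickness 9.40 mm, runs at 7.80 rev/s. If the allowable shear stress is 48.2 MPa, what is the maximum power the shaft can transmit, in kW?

26.4 kW

J = π(d_o⁴ − d_i⁴)/32 = π(0.0395⁴ − 0.0207⁴)/32 = 2.210×10^-7 m⁴.
T_max = τ_allow·J/r = 4.82×10^7 × 2.210×10^-7 / 0.0198 = 539.3 N·m.
ω = 2π·7.80 = 49.01 rad/s, so P_max = T_max·ω = 2.643×10^4 W.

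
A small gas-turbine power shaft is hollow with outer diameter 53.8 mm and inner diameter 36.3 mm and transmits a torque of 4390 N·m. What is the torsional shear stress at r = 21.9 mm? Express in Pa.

1.47e8 Pa

J = π(d_o⁴ − d_i⁴)/32 = π(0.0538⁴ − 0.0363⁴)/32 = 6.520×10^-7 m⁴.
Shear stress varies linearly with radius: τ = T·r/J = 4390 × 0.0219 / 6.520×10^-7 = 1.474×10^8 Pa.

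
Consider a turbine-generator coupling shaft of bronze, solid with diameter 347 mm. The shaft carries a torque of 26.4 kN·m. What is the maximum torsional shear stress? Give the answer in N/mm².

3.22 N/mm²

J = πd⁴/32 = π(0.347)⁴/32 = 1.423×10^-3 m⁴.
τ_max = T·r/J = 26400 × 0.173 / 1.423×10^-3 = 3.218×10^6 Pa.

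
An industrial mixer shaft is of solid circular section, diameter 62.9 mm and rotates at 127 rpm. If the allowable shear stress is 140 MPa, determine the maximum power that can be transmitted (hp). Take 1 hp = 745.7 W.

J = πd⁴/32 = π(0.0629)⁴/32 = 1.537×10^-6 m⁴.
T_max = τ_allow·J/r = 1.40×10^8 × 1.537×10^-6 / 0.0314 = 6841 N·m.
ω = 2π·127/60 = 13.30 rad/s, so P_max = T_max·ω = 9.098×10^4 W.

122 hp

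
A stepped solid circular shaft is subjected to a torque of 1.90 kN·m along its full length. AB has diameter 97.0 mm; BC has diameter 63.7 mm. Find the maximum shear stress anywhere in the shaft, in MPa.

Under the same torque, τ_max = 16T/(πd³) is largest where d is smallest — segment BC (d = 63.7 mm).
τ_max = 16·1900/(π·(0.0637)³) = 3.744×10^7 Pa.

37.4 MPa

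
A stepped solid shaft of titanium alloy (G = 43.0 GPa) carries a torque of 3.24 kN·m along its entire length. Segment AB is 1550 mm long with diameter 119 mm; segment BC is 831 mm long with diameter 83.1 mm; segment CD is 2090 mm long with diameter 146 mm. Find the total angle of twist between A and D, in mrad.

J_AB = π(0.119)⁴/32 = 1.97×10^-5 m⁴; J_BC = π(0.0831)⁴/32 = 4.68×10^-6 m⁴; J_CD = π(0.146)⁴/32 = 4.46×10^-5 m⁴.
θ = (T/G)·Σ L_i/J_i = (3240/43.0×10⁹)·(1.55/1.97×10^-5 + 0.831/4.68×10^-6 + 2.09/4.46×10^-5) = 0.02284 rad.

22.8 mrad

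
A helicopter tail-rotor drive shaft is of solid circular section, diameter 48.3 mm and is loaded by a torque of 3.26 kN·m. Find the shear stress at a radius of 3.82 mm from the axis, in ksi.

J = πd⁴/32 = π(0.0483)⁴/32 = 5.343×10^-7 m⁴.
Shear stress varies linearly with radius: τ = T·r/J = 3260 × 0.00382 / 5.343×10^-7 = 2.331×10^7 Pa.

3.38 ksi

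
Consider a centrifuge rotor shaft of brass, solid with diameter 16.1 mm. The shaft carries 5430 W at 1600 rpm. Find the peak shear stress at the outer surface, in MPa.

39.5 MPa

ω = 2π·1600/60 = 167.6 rad/s, so T = P/ω = 5430 / 167.6 = 32.41 N·m.
J = πd⁴/32 = π(0.0161)⁴/32 = 6.596×10^-9 m⁴.
τ_max = T·r/J = 32.41 × 0.00805 / 6.596×10^-9 = 3.955×10^7 Pa.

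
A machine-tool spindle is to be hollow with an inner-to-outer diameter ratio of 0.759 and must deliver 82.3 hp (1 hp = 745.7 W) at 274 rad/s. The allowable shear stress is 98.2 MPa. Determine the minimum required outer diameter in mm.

ω = 274 rad/s, so T = P/ω = 82.3×745.7 / 274.0 = 224.0 N·m.
For a hollow shaft with d_i/d_o = 0.759: τ_max = 16T/(π d_o³ (1−k⁴)), so d_o = [16T/(π τ_allow (1−k⁴))]^(1/3) = [16·224.0/(π·9.82×10^7·0.6681)]^(1/3) = 0.02591 m.

25.9 mm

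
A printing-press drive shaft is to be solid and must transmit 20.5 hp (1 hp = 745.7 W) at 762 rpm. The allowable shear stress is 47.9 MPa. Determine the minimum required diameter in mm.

ω = 2π·762/60 = 79.80 rad/s, so T = P/ω = 20.5×745.7 / 79.80 = 191.6 N·m.
For a solid shaft τ_max = 16T/(πd³), so d = (16T/(π τ_allow))^(1/3) = (16·191.6/(π·4.79×10^7))^(1/3) = 0.02731 m.

27.3 mm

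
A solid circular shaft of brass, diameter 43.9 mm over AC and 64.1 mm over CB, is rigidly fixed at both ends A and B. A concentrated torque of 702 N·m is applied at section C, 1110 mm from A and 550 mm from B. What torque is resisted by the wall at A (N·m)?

69.0 N·m

Compatibility: T_A·a/J_AC = T_B·b/J_CB with T_A + T_B = T₀.
J_AC = 3.65×10^-7 m⁴, J_CB = 1.66×10^-6 m⁴, so T_A = T₀·(J_AC/a)/((J_AC/a)+(J_CB/b)) = 69.00 N·m, T_B = 633.0 N·m.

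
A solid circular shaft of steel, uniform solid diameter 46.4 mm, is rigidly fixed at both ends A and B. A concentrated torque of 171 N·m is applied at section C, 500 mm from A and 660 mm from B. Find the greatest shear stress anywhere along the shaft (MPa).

4.96 MPa

With uniform GJ and both ends fixed, compatibility θ_AC = θ_CB gives T_A·a = T_B·b, together with T_A + T_B = T₀.
T_A = T₀·b/(a+b) = 171.0·660/1160 = 97.29 N·m; T_B = 73.71 N·m.
τ in each portion: τ_AC = 4.96×10^6 Pa, τ_CB = 3.76×10^6 Pa; maximum is in AC.
τ_max = T_AC·r/J = 97.29·0.0232/4.55×10^-7 = 4.960×10^6 Pa.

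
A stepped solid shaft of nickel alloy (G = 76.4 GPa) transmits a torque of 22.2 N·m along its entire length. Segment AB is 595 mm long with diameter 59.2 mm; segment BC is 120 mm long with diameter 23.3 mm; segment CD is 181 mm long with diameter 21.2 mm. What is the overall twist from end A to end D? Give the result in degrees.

0.229°

J_AB = π(0.0592)⁴/32 = 1.21×10^-6 m⁴; J_BC = π(0.0233)⁴/32 = 2.89×10^-8 m⁴; J_CD = π(0.0212)⁴/32 = 1.98×10^-8 m⁴.
θ = (T/G)·Σ L_i/J_i = (22.20/76.4×10⁹)·(0.595/1.21×10^-6 + 0.120/2.89×10^-8 + 0.181/1.98×10^-8) = 4.001×10^-3 rad.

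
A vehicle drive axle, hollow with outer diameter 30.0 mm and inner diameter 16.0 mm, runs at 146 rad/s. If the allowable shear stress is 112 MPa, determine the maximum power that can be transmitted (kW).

J = π(d_o⁴ − d_i⁴)/32 = π(0.0300⁴ − 0.0160⁴)/32 = 7.309×10^-8 m⁴.
T_max = τ_allow·J/r = 1.12×10^8 × 7.309×10^-8 / 0.0150 = 545.7 N·m.
ω = 146 rad/s, so P_max = T_max·ω = 7.968×10^4 W.

79.7 kW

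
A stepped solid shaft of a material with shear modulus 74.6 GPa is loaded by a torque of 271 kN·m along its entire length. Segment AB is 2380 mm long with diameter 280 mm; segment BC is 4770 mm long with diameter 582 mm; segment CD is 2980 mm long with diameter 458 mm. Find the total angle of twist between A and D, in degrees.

J_AB = π(0.280)⁴/32 = 6.03×10^-4 m⁴; J_BC = π(0.582)⁴/32 = 0.0113 m⁴; J_CD = π(0.458)⁴/32 = 4.32×10^-3 m⁴.
θ = (T/G)·Σ L_i/J_i = (271000/74.6×10⁹)·(2.38/6.03×10^-4 + 4.77/0.0113 + 2.98/4.32×10^-3) = 0.01837 rad.

1.05°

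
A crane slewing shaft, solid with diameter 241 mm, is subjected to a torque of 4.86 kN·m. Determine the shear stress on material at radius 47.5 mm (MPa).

0.697 MPa

J = πd⁴/32 = π(0.241)⁴/32 = 3.312×10^-4 m⁴.
Shear stress varies linearly with radius: τ = T·r/J = 4860 × 0.0475 / 3.312×10^-4 = 6.970×10^5 Pa.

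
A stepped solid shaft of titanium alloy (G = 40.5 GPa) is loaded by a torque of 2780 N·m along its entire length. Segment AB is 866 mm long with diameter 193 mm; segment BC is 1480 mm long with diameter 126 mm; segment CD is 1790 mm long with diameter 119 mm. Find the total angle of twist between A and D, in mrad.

10.8 mrad

J_AB = π(0.193)⁴/32 = 1.36×10^-4 m⁴; J_BC = π(0.126)⁴/32 = 2.47×10^-5 m⁴; J_CD = π(0.119)⁴/32 = 1.97×10^-5 m⁴.
θ = (T/G)·Σ L_i/J_i = (2780/40.5×10⁹)·(0.866/1.36×10^-4 + 1.48/2.47×10^-5 + 1.79/1.97×10^-5) = 0.01078 rad.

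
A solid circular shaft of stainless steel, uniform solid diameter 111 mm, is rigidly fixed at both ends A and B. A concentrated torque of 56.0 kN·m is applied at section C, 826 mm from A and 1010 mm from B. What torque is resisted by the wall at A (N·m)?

30800 N·m

With uniform GJ and both ends fixed, compatibility θ_AC = θ_CB gives T_A·a = T_B·b, together with T_A + T_B = T₀.
T_A = T₀·b/(a+b) = 56000·1010/1836 = 30810 N·m; T_B = 25190 N·m.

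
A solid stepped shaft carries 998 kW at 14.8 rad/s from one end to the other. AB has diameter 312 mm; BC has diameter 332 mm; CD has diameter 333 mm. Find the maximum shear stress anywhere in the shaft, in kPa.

ω = 14.8 rad/s, so T = P/ω = 998×10³ / 14.80 = 67430 N·m.
Under the same torque, τ_max = 16T/(πd³) is largest where d is smallest — segment AB (d = 312 mm).
τ_max = 16·67430/(π·(0.312)³) = 1.131×10^7 Pa.

11300 kPa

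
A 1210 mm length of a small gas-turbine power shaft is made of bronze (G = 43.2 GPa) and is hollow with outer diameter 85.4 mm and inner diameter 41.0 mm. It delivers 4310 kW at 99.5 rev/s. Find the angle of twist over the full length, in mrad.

ω = 2π·99.5 = 625.2 rad/s, so T = P/ω = 4310×10³ / 625.2 = 6894 N·m.
J = π(d_o⁴ − d_i⁴)/32 = π(0.0854⁴ − 0.0410⁴)/32 = 4.945×10^-6 m⁴.
θ = T·L/(G·J) = 6894 × 1.21 / (43.2×10⁹ × 4.945×10^-6) = 0.03905 rad.

39.1 mrad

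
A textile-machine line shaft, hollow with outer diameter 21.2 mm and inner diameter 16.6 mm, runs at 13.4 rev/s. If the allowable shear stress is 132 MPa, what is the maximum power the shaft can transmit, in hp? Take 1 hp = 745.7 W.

J = π(d_o⁴ − d_i⁴)/32 = π(0.0212⁴ − 0.0166⁴)/32 = 1.238×10^-8 m⁴.
T_max = τ_allow·J/r = 1.32×10^8 × 1.238×10^-8 / 0.0106 = 154.1 N·m.
ω = 2π·13.4 = 84.19 rad/s, so P_max = T_max·ω = 1.298×10^4 W.

17.4 hp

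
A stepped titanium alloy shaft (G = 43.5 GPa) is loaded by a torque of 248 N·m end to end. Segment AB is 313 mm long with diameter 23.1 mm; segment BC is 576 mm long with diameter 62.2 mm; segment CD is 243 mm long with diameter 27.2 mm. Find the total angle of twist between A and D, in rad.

0.0919 rad

J_AB = π(0.0231)⁴/32 = 2.80×10^-8 m⁴; J_BC = π(0.0622)⁴/32 = 1.47×10^-6 m⁴; J_CD = π(0.0272)⁴/32 = 5.37×10^-8 m⁴.
θ = (T/G)·Σ L_i/J_i = (248.0/43.5×10⁹)·(0.313/2.80×10^-8 + 0.576/1.47×10^-6 + 0.243/5.37×10^-8) = 0.09185 rad.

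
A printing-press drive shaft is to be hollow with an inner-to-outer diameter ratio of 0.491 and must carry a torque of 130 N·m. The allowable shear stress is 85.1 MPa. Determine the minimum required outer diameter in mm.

For a hollow shaft with d_i/d_o = 0.491: τ_max = 16T/(π d_o³ (1−k⁴)), so d_o = [16T/(π τ_allow (1−k⁴))]^(1/3) = [16·130.0/(π·8.51×10^7·0.9419)]^(1/3) = 0.02021 m.

20.2 mm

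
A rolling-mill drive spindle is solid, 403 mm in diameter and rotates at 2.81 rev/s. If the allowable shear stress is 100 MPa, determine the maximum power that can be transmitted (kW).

22700 kW

J = πd⁴/32 = π(0.403)⁴/32 = 2.590×10^-3 m⁴.
T_max = τ_allow·J/r = 1.00×10^8 × 2.590×10^-3 / 0.202 = 1.285e6 N·m.
ω = 2π·2.81 = 17.66 rad/s, so P_max = T_max·ω = 2.269×10^7 W.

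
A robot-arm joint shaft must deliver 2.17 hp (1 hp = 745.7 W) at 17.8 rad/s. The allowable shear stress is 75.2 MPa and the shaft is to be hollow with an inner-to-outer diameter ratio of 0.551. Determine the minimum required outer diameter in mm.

ω = 17.8 rad/s, so T = P/ω = 2.17×745.7 / 17.80 = 90.91 N·m.
For a hollow shaft with d_i/d_o = 0.551: τ_max = 16T/(π d_o³ (1−k⁴)), so d_o = [16T/(π τ_allow (1−k⁴))]^(1/3) = [16·90.91/(π·7.52×10^7·0.9078)]^(1/3) = 0.01893 m.

18.9 mm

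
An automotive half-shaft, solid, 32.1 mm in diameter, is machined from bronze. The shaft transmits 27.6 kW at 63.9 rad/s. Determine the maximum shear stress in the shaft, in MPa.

66.5 MPa

ω = 63.9 rad/s, so T = P/ω = 27.6×10³ / 63.90 = 431.9 N·m.
J = πd⁴/32 = π(0.0321)⁴/32 = 1.042×10^-7 m⁴.
τ_max = T·r/J = 431.9 × 0.0161 / 1.042×10^-7 = 6.651×10^7 Pa.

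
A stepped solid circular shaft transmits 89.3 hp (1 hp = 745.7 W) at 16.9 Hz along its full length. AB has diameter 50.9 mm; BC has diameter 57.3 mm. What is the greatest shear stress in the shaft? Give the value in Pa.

2.42e7 Pa

ω = 2π·16.9 = 106.2 rad/s, so T = P/ω = 89.3×745.7 / 106.2 = 627.1 N·m.
Under the same torque, τ_max = 16T/(πd³) is largest where d is smallest — segment AB (d = 50.9 mm).
τ_max = 16·627.1/(π·(0.0509)³) = 2.422×10^7 Pa.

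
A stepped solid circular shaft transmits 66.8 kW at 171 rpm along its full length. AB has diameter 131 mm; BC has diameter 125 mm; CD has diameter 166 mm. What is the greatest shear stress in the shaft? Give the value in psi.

1410 psi

ω = 2π·171/60 = 17.91 rad/s, so T = P/ω = 66.8×10³ / 17.91 = 3730 N·m.
Under the same torque, τ_max = 16T/(πd³) is largest where d is smallest — segment BC (d = 125 mm).
τ_max = 16·3730/(π·(0.125)³) = 9.727×10^6 Pa.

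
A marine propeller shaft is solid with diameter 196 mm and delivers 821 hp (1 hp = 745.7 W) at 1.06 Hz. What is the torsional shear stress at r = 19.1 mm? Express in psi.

ω = 2π·1.06 = 6.660 rad/s, so T = P/ω = 821×745.7 / 6.660 = 91920 N·m.
J = πd⁴/32 = π(0.196)⁴/32 = 1.449×10^-4 m⁴.
Shear stress varies linearly with radius: τ = T·r/J = 91920 × 0.0191 / 1.449×10^-4 = 1.212×10^7 Pa.

1760 psi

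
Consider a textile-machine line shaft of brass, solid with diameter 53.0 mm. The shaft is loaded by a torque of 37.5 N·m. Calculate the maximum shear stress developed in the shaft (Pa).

1.28e6 Pa

J = πd⁴/32 = π(0.0530)⁴/32 = 7.746×10^-7 m⁴.
τ_max = T·r/J = 37.50 × 0.0265 / 7.746×10^-7 = 1.283×10^6 Pa.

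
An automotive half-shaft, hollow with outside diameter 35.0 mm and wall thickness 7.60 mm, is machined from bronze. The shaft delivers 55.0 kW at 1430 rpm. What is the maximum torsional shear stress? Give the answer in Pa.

ω = 2π·1430/60 = 149.7 rad/s, so T = P/ω = 55.0×10³ / 149.7 = 367.3 N·m.
J = π(d_o⁴ − d_i⁴)/32 = π(0.0350⁴ − 0.0198⁴)/32 = 1.322×10^-7 m⁴.
τ_max = T·r/J = 367.3 × 0.0175 / 1.322×10^-7 = 4.861×10^7 Pa.

4.86e7 Pa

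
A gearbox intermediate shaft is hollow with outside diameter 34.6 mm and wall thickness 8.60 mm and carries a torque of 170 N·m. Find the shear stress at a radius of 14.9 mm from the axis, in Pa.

1.92e7 Pa

J = π(d_o⁴ − d_i⁴)/32 = π(0.0346⁴ − 0.0174⁴)/32 = 1.317×10^-7 m⁴.
Shear stress varies linearly with radius: τ = T·r/J = 170.0 × 0.0149 / 1.317×10^-7 = 1.923×10^7 Pa.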